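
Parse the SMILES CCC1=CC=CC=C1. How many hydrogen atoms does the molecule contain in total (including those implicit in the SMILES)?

Walk through each heavy atom and fill implicit hydrogens from standard valence (C 4, N 3, O 2, S 2, halogen 1):
  atom 1: C, bond orders sum to 1 (valence 4) → 3 H
  atom 2: C, bond orders sum to 2 (valence 4) → 2 H
  atom 3: C, bond orders sum to 4 (valence 4) → 0 H
  atom 4: C, bond orders sum to 3 (valence 4) → 1 H
  atom 5: C, bond orders sum to 3 (valence 4) → 1 H
  atom 6: C, bond orders sum to 3 (valence 4) → 1 H
  atom 7: C, bond orders sum to 3 (valence 4) → 1 H
  atom 8: C, bond orders sum to 3 (valence 4) → 1 H
Total hydrogens: 10.

10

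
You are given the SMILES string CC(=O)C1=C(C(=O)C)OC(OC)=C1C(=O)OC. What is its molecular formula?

Walk through each heavy atom and fill implicit hydrogens from standard valence (C 4, N 3, O 2, S 2, halogen 1):
  atom 1: C, bond orders sum to 1 (valence 4) → 3 H
  atom 2: C, bond orders sum to 4 (valence 4) → 0 H
  atom 3: O, bond orders sum to 2 (valence 2) → 0 H
  atom 4: C, bond orders sum to 4 (valence 4) → 0 H
  atom 5: C, bond orders sum to 4 (valence 4) → 0 H
  atom 6: C, bond orders sum to 4 (valence 4) → 0 H
  atom 7: O, bond orders sum to 2 (valence 2) → 0 H
  atom 8: C, bond orders sum to 1 (valence 4) → 3 H
  atom 9: O, bond orders sum to 2 (valence 2) → 0 H
  atom 10: C, bond orders sum to 4 (valence 4) → 0 H
  atom 11: O, bond orders sum to 2 (valence 2) → 0 H
  atom 12: C, bond orders sum to 1 (valence 4) → 3 H
  atom 13: C, bond orders sum to 4 (valence 4) → 0 H
  atom 14: C, bond orders sum to 4 (valence 4) → 0 H
  atom 15: O, bond orders sum to 2 (valence 2) → 0 H
  atom 16: O, bond orders sum to 2 (valence 2) → 0 H
  atom 17: C, bond orders sum to 1 (valence 4) → 3 H
Totals → C:11, H:12, O:6.

C11H12O6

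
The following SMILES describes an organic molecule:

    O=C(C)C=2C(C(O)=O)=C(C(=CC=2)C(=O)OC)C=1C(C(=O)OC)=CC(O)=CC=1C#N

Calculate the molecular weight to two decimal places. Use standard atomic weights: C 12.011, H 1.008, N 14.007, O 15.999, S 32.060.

397.34 g/mol

First, the molecular formula is C20H15NO8 (counting implicit H from valence).
  C: 20 × 12.011 = 240.220
  H: 15 × 1.008 = 15.120
  N: 1 × 14.007 = 14.007
  O: 8 × 15.999 = 127.992
Sum: 20×12.011 + 15×1.008 + 1×14.007 + 8×15.999 = 397.339 → 397.34 g/mol.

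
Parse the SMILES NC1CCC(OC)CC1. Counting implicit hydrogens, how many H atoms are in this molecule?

15

Walk through each heavy atom and fill implicit hydrogens from standard valence (C 4, N 3, O 2, S 2, halogen 1):
  atom 1: N, bond orders sum to 1 (valence 3) → 2 H
  atom 2: C, bond orders sum to 3 (valence 4) → 1 H
  atom 3: C, bond orders sum to 2 (valence 4) → 2 H
  atom 4: C, bond orders sum to 2 (valence 4) → 2 H
  atom 5: C, bond orders sum to 3 (valence 4) → 1 H
  atom 6: O, bond orders sum to 2 (valence 2) → 0 H
  atom 7: C, bond orders sum to 1 (valence 4) → 3 H
  atom 8: C, bond orders sum to 2 (valence 4) → 2 H
  atom 9: C, bond orders sum to 2 (valence 4) → 2 H
Total hydrogens: 15.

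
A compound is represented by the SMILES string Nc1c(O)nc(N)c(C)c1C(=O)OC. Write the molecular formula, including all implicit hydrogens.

C8H11N3O3

Walk through each heavy atom and fill implicit hydrogens from standard valence (C 4, N 3, O 2, S 2, halogen 1); for lowercase aromatic atoms, an aromatic c carries 1 H when it has two neighbours and 0 H with three, and aromatic n carries 0 H:
  atom 1: N, bond orders sum to 1 (valence 3) → 2 H
  atom 2: aromatic c, 3 neighbours → 0 H
  atom 3: aromatic c, 3 neighbours → 0 H
  atom 4: O, bond orders sum to 1 (valence 2) → 1 H
  atom 5: aromatic n, 2 neighbours → 0 H
  atom 6: aromatic c, 3 neighbours → 0 H
  atom 7: N, bond orders sum to 1 (valence 3) → 2 H
  atom 8: aromatic c, 3 neighbours → 0 H
  atom 9: C, bond orders sum to 1 (valence 4) → 3 H
  atom 10: aromatic c, 3 neighbours → 0 H
  atom 11: C, bond orders sum to 4 (valence 4) → 0 H
  atom 12: O, bond orders sum to 2 (valence 2) → 0 H
  atom 13: O, bond orders sum to 2 (valence 2) → 0 H
  atom 14: C, bond orders sum to 1 (valence 4) → 3 H
Totals → C:8, H:11, N:3, O:3.
In Hill order: C8H11N3O3.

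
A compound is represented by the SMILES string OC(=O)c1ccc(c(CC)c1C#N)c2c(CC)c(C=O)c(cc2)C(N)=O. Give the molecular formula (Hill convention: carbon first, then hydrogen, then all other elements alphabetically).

C20H18N2O4

Walk through each heavy atom and fill implicit hydrogens from standard valence (C 4, N 3, O 2, S 2, halogen 1); for lowercase aromatic atoms, an aromatic c carries 1 H when it has two neighbours and 0 H with three, and aromatic n carries 0 H:
  atom 1: O, bond orders sum to 1 (valence 2) → 1 H
  atom 2: C, bond orders sum to 4 (valence 4) → 0 H
  atom 3: O, bond orders sum to 2 (valence 2) → 0 H
  atom 4: aromatic c, 3 neighbours → 0 H
  atom 5: aromatic c, 2 neighbours → 1 H
  atom 6: aromatic c, 2 neighbours → 1 H
  atom 7: aromatic c, 3 neighbours → 0 H
  atom 8: aromatic c, 3 neighbours → 0 H
  atom 9: C, bond orders sum to 2 (valence 4) → 2 H
  atom 10: C, bond orders sum to 1 (valence 4) → 3 H
  atom 11: aromatic c, 3 neighbours → 0 H
  atom 12: C, bond orders sum to 4 (valence 4) → 0 H
  atom 13: N, bond orders sum to 3 (valence 3) → 0 H
  atom 14: aromatic c, 3 neighbours → 0 H
  atom 15: aromatic c, 3 neighbours → 0 H
  atom 16: C, bond orders sum to 2 (valence 4) → 2 H
  atom 17: C, bond orders sum to 1 (valence 4) → 3 H
  atom 18: aromatic c, 3 neighbours → 0 H
  atom 19: C, bond orders sum to 3 (valence 4) → 1 H
  atom 20: O, bond orders sum to 2 (valence 2) → 0 H
  atom 21: aromatic c, 3 neighbours → 0 H
  atom 22: aromatic c, 2 neighbours → 1 H
  atom 23: aromatic c, 2 neighbours → 1 H
  atom 24: C, bond orders sum to 4 (valence 4) → 0 H
  atom 25: N, bond orders sum to 1 (valence 3) → 2 H
  atom 26: O, bond orders sum to 2 (valence 2) → 0 H
Totals → C:20, H:18, N:2, O:4.
In Hill order: C20H18N2O4.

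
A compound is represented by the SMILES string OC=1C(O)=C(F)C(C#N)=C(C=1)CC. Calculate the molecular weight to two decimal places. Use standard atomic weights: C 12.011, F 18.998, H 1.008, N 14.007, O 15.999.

First, the molecular formula is C9H8FNO2 (counting implicit H from valence).
  C: 9 × 12.011 = 108.099
  F: 1 × 18.998 = 18.998
  H: 8 × 1.008 = 8.064
  N: 1 × 14.007 = 14.007
  O: 2 × 15.999 = 31.998
Sum: 9×12.011 + 1×18.998 + 8×1.008 + 1×14.007 + 2×15.999 = 181.166 → 181.17 g/mol.

181.17 g/mol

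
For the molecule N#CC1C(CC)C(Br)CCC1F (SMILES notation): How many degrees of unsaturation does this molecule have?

3

Molecular formula: C9H13BrFN.
DoU = (2C + 2 + N − H − X) / 2, where X is the halogen count and O/S are ignored.
    = (2·9 + 2 + 1 − 13 − 2) / 2 = 6 / 2 = 3.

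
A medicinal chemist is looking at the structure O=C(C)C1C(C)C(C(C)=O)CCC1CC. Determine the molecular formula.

C13H22O2

Walk through each heavy atom and fill implicit hydrogens from standard valence (C 4, N 3, O 2, S 2, halogen 1):
  atom 1: O, bond orders sum to 2 (valence 2) → 0 H
  atom 2: C, bond orders sum to 4 (valence 4) → 0 H
  atom 3: C, bond orders sum to 1 (valence 4) → 3 H
  atom 4: C, bond orders sum to 3 (valence 4) → 1 H
  atom 5: C, bond orders sum to 3 (valence 4) → 1 H
  atom 6: C, bond orders sum to 1 (valence 4) → 3 H
  atom 7: C, bond orders sum to 3 (valence 4) → 1 H
  atom 8: C, bond orders sum to 4 (valence 4) → 0 H
  atom 9: C, bond orders sum to 1 (valence 4) → 3 H
  atom 10: O, bond orders sum to 2 (valence 2) → 0 H
  atom 11: C, bond orders sum to 2 (valence 4) → 2 H
  atom 12: C, bond orders sum to 2 (valence 4) → 2 H
  atom 13: C, bond orders sum to 3 (valence 4) → 1 H
  atom 14: C, bond orders sum to 2 (valence 4) → 2 H
  atom 15: C, bond orders sum to 1 (valence 4) → 3 H
Totals → C:13, H:22, O:2.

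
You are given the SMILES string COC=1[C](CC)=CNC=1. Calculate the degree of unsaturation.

Degree of unsaturation = (number of rings) + (number of π bonds).
Ring closures in the SMILES: 1.
π bonds: 2 double bonds (each 1 DoU) → 2 DoU from unsaturation.
Total DoU = 1 + 2 = 3.

3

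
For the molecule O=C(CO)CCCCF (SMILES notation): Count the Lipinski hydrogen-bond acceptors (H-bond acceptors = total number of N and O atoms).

2

N atoms: 0; O atoms: 2.
Lipinski HBA = 0 + 2 = 2.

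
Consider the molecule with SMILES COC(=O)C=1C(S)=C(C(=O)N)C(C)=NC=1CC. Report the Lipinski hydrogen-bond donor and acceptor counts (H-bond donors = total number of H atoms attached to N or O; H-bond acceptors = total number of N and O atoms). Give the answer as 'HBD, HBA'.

2, 5

Donors: find every N or O and count the H atoms it carries.
  atom 2 (O): bond orders sum to 2 → 0 H
  atom 4 (O): bond orders sum to 2 → 0 H
  atom 10 (O): bond orders sum to 2 → 0 H
  atom 11 (N): bond orders sum to 1 → 2 H
  atom 14 (N): bond orders sum to 3 → 0 H
Lipinski HBD = 2.
Acceptors: N atoms = 2, O atoms = 3 → HBA = 5.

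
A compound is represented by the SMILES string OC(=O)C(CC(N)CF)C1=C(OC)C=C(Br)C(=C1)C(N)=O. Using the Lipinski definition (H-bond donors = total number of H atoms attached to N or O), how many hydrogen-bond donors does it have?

Donors: find every N or O and count the H atoms it carries.
  atom 1 (O): bond orders sum to 1 → 1 H
  atom 3 (O): bond orders sum to 2 → 0 H
  atom 7 (N): bond orders sum to 1 → 2 H
  atom 12 (O): bond orders sum to 2 → 0 H
  atom 20 (N): bond orders sum to 1 → 2 H
  atom 21 (O): bond orders sum to 2 → 0 H
Lipinski HBD = 5.

5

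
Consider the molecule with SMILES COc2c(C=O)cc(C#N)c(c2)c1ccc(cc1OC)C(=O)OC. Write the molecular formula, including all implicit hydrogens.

C18H15NO5

Walk through each heavy atom and fill implicit hydrogens from standard valence (C 4, N 3, O 2, S 2, halogen 1); for lowercase aromatic atoms, an aromatic c carries 1 H when it has two neighbours and 0 H with three, and aromatic n carries 0 H:
  atom 1: C, bond orders sum to 1 (valence 4) → 3 H
  atom 2: O, bond orders sum to 2 (valence 2) → 0 H
  atom 3: aromatic c, 3 neighbours → 0 H
  atom 4: aromatic c, 3 neighbours → 0 H
  atom 5: C, bond orders sum to 3 (valence 4) → 1 H
  atom 6: O, bond orders sum to 2 (valence 2) → 0 H
  atom 7: aromatic c, 2 neighbours → 1 H
  atom 8: aromatic c, 3 neighbours → 0 H
  atom 9: C, bond orders sum to 4 (valence 4) → 0 H
  atom 10: N, bond orders sum to 3 (valence 3) → 0 H
  atom 11: aromatic c, 3 neighbours → 0 H
  atom 12: aromatic c, 2 neighbours → 1 H
  atom 13: aromatic c, 3 neighbours → 0 H
  atom 14: aromatic c, 2 neighbours → 1 H
  atom 15: aromatic c, 2 neighbours → 1 H
  atom 16: aromatic c, 3 neighbours → 0 H
  atom 17: aromatic c, 2 neighbours → 1 H
  atom 18: aromatic c, 3 neighbours → 0 H
  atom 19: O, bond orders sum to 2 (valence 2) → 0 H
  atom 20: C, bond orders sum to 1 (valence 4) → 3 H
  atom 21: C, bond orders sum to 4 (valence 4) → 0 H
  atom 22: O, bond orders sum to 2 (valence 2) → 0 H
  atom 23: O, bond orders sum to 2 (valence 2) → 0 H
  atom 24: C, bond orders sum to 1 (valence 4) → 3 H
Totals → C:18, H:15, N:1, O:5.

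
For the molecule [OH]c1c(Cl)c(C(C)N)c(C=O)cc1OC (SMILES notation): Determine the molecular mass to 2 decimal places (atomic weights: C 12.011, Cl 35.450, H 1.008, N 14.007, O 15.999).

First, the molecular formula is C10H12ClNO3 (counting implicit H from valence).
  C: 10 × 12.011 = 120.110
  Cl: 1 × 35.450 = 35.450
  H: 12 × 1.008 = 12.096
  N: 1 × 14.007 = 14.007
  O: 3 × 15.999 = 47.997
Sum: 10×12.011 + 1×35.450 + 12×1.008 + 1×14.007 + 3×15.999 = 229.660 → 229.66 g/mol.

229.66 g/mol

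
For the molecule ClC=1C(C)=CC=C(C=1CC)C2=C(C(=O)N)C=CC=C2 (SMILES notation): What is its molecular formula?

Walk through each heavy atom and fill implicit hydrogens from standard valence (C 4, N 3, O 2, S 2, halogen 1):
  atom 1: Cl (halogen, monovalent) → 0 H
  atom 2: C, bond orders sum to 4 (valence 4) → 0 H
  atom 3: C, bond orders sum to 4 (valence 4) → 0 H
  atom 4: C, bond orders sum to 1 (valence 4) → 3 H
  atom 5: C, bond orders sum to 3 (valence 4) → 1 H
  atom 6: C, bond orders sum to 3 (valence 4) → 1 H
  atom 7: C, bond orders sum to 4 (valence 4) → 0 H
  atom 8: C, bond orders sum to 4 (valence 4) → 0 H
  atom 9: C, bond orders sum to 2 (valence 4) → 2 H
  atom 10: C, bond orders sum to 1 (valence 4) → 3 H
  atom 11: C, bond orders sum to 4 (valence 4) → 0 H
  atom 12: C, bond orders sum to 4 (valence 4) → 0 H
  atom 13: C, bond orders sum to 4 (valence 4) → 0 H
  atom 14: O, bond orders sum to 2 (valence 2) → 0 H
  atom 15: N, bond orders sum to 1 (valence 3) → 2 H
  atom 16: C, bond orders sum to 3 (valence 4) → 1 H
  atom 17: C, bond orders sum to 3 (valence 4) → 1 H
  atom 18: C, bond orders sum to 3 (valence 4) → 1 H
  atom 19: C, bond orders sum to 3 (valence 4) → 1 H
Totals → C:16, H:16, Cl:1, N:1, O:1.
In Hill order: C16H16ClNO.

C16H16ClNO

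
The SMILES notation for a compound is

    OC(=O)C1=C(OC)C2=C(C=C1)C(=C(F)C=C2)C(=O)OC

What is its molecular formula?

Walk through each heavy atom and fill implicit hydrogens from standard valence (C 4, N 3, O 2, S 2, halogen 1):
  atom 1: O, bond orders sum to 1 (valence 2) → 1 H
  atom 2: C, bond orders sum to 4 (valence 4) → 0 H
  atom 3: O, bond orders sum to 2 (valence 2) → 0 H
  atom 4: C, bond orders sum to 4 (valence 4) → 0 H
  atom 5: C, bond orders sum to 4 (valence 4) → 0 H
  atom 6: O, bond orders sum to 2 (valence 2) → 0 H
  atom 7: C, bond orders sum to 1 (valence 4) → 3 H
  atom 8: C, bond orders sum to 4 (valence 4) → 0 H
  atom 9: C, bond orders sum to 4 (valence 4) → 0 H
  atom 10: C, bond orders sum to 3 (valence 4) → 1 H
  atom 11: C, bond orders sum to 3 (valence 4) → 1 H
  atom 12: C, bond orders sum to 4 (valence 4) → 0 H
  atom 13: C, bond orders sum to 4 (valence 4) → 0 H
  atom 14: F (halogen, monovalent) → 0 H
  atom 15: C, bond orders sum to 3 (valence 4) → 1 H
  atom 16: C, bond orders sum to 3 (valence 4) → 1 H
  atom 17: C, bond orders sum to 4 (valence 4) → 0 H
  atom 18: O, bond orders sum to 2 (valence 2) → 0 H
  atom 19: O, bond orders sum to 2 (valence 2) → 0 H
  atom 20: C, bond orders sum to 1 (valence 4) → 3 H
Totals → C:14, H:11, F:1, O:5.
In Hill order: C14H11FO5.

C14H11FO5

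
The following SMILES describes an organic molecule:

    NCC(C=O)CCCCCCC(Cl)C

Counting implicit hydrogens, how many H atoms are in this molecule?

22

Walk through each heavy atom and fill implicit hydrogens from standard valence (C 4, N 3, O 2, S 2, halogen 1):
  atom 1: N, bond orders sum to 1 (valence 3) → 2 H
  atom 2: C, bond orders sum to 2 (valence 4) → 2 H
  atom 3: C, bond orders sum to 3 (valence 4) → 1 H
  atom 4: C, bond orders sum to 3 (valence 4) → 1 H
  atom 5: O, bond orders sum to 2 (valence 2) → 0 H
  atom 6: C, bond orders sum to 2 (valence 4) → 2 H
  atom 7: C, bond orders sum to 2 (valence 4) → 2 H
  atom 8: C, bond orders sum to 2 (valence 4) → 2 H
  atom 9: C, bond orders sum to 2 (valence 4) → 2 H
  atom 10: C, bond orders sum to 2 (valence 4) → 2 H
  atom 11: C, bond orders sum to 2 (valence 4) → 2 H
  atom 12: C, bond orders sum to 3 (valence 4) → 1 H
  atom 13: Cl (halogen, monovalent) → 0 H
  atom 14: C, bond orders sum to 1 (valence 4) → 3 H
Total hydrogens: 22.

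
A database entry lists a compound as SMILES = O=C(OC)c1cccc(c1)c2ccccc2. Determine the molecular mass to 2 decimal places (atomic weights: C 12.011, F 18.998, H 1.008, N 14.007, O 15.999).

First, the molecular formula is C14H12O2 (counting implicit H from valence).
  C: 14 × 12.011 = 168.154
  H: 12 × 1.008 = 12.096
  O: 2 × 15.999 = 31.998
Sum: 14×12.011 + 12×1.008 + 2×15.999 = 212.248 → 212.25 g/mol.

212.25 g/mol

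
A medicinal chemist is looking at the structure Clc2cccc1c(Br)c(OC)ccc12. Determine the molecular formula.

Walk through each heavy atom and fill implicit hydrogens from standard valence (C 4, N 3, O 2, S 2, halogen 1); for lowercase aromatic atoms, an aromatic c carries 1 H when it has two neighbours and 0 H with three, and aromatic n carries 0 H:
  atom 1: Cl (halogen, monovalent) → 0 H
  atom 2: aromatic c, 3 neighbours → 0 H
  atom 3: aromatic c, 2 neighbours → 1 H
  atom 4: aromatic c, 2 neighbours → 1 H
  atom 5: aromatic c, 2 neighbours → 1 H
  atom 6: aromatic c, 3 neighbours → 0 H
  atom 7: aromatic c, 3 neighbours → 0 H
  atom 8: Br (halogen, monovalent) → 0 H
  atom 9: aromatic c, 3 neighbours → 0 H
  atom 10: O, bond orders sum to 2 (valence 2) → 0 H
  atom 11: C, bond orders sum to 1 (valence 4) → 3 H
  atom 12: aromatic c, 2 neighbours → 1 H
  atom 13: aromatic c, 2 neighbours → 1 H
  atom 14: aromatic c, 3 neighbours → 0 H
Totals → C:11, H:8, Br:1, Cl:1, O:1.
In Hill order: C11H8BrClO.

C11H8BrClO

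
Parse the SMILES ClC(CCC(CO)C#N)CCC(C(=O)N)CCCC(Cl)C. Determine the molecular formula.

Walk through each heavy atom and fill implicit hydrogens from standard valence (C 4, N 3, O 2, S 2, halogen 1):
  atom 1: Cl (halogen, monovalent) → 0 H
  atom 2: C, bond orders sum to 3 (valence 4) → 1 H
  atom 3: C, bond orders sum to 2 (valence 4) → 2 H
  atom 4: C, bond orders sum to 2 (valence 4) → 2 H
  atom 5: C, bond orders sum to 3 (valence 4) → 1 H
  atom 6: C, bond orders sum to 2 (valence 4) → 2 H
  atom 7: O, bond orders sum to 1 (valence 2) → 1 H
  atom 8: C, bond orders sum to 4 (valence 4) → 0 H
  atom 9: N, bond orders sum to 3 (valence 3) → 0 H
  atom 10: C, bond orders sum to 2 (valence 4) → 2 H
  atom 11: C, bond orders sum to 2 (valence 4) → 2 H
  atom 12: C, bond orders sum to 3 (valence 4) → 1 H
  atom 13: C, bond orders sum to 4 (valence 4) → 0 H
  atom 14: O, bond orders sum to 2 (valence 2) → 0 H
  atom 15: N, bond orders sum to 1 (valence 3) → 2 H
  atom 16: C, bond orders sum to 2 (valence 4) → 2 H
  atom 17: C, bond orders sum to 2 (valence 4) → 2 H
  atom 18: C, bond orders sum to 2 (valence 4) → 2 H
  atom 19: C, bond orders sum to 3 (valence 4) → 1 H
  atom 20: Cl (halogen, monovalent) → 0 H
  atom 21: C, bond orders sum to 1 (valence 4) → 3 H
Totals → C:15, H:26, Cl:2, N:2, O:2.
In Hill order: C15H26Cl2N2O2.

C15H26Cl2N2O2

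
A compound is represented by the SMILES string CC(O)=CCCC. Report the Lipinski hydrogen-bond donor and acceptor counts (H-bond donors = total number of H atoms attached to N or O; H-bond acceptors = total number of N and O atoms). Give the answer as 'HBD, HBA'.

1, 1

Donors: find every N or O and count the H atoms it carries.
  atom 3 (O): bond orders sum to 1 → 1 H
Lipinski HBD = 1.
Acceptors: N atoms = 0, O atoms = 1 → HBA = 1.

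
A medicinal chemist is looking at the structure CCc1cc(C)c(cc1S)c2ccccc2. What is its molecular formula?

Walk through each heavy atom and fill implicit hydrogens from standard valence (C 4, N 3, O 2, S 2, halogen 1); for lowercase aromatic atoms, an aromatic c carries 1 H when it has two neighbours and 0 H with three, and aromatic n carries 0 H:
  atom 1: C, bond orders sum to 1 (valence 4) → 3 H
  atom 2: C, bond orders sum to 2 (valence 4) → 2 H
  atom 3: aromatic c, 3 neighbours → 0 H
  atom 4: aromatic c, 2 neighbours → 1 H
  atom 5: aromatic c, 3 neighbours → 0 H
  atom 6: C, bond orders sum to 1 (valence 4) → 3 H
  atom 7: aromatic c, 3 neighbours → 0 H
  atom 8: aromatic c, 2 neighbours → 1 H
  atom 9: aromatic c, 3 neighbours → 0 H
  atom 10: S, bond orders sum to 1 (valence 2) → 1 H
  atom 11: aromatic c, 3 neighbours → 0 H
  atom 12: aromatic c, 2 neighbours → 1 H
  atom 13: aromatic c, 2 neighbours → 1 H
  atom 14: aromatic c, 2 neighbours → 1 H
  atom 15: aromatic c, 2 neighbours → 1 H
  atom 16: aromatic c, 2 neighbours → 1 H
Totals → C:15, H:16, S:1.

C15H16S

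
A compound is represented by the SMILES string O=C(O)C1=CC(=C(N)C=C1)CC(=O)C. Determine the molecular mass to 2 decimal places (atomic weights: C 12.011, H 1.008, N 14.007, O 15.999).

193.20 g/mol

First, the molecular formula is C10H11NO3 (counting implicit H from valence).
  C: 10 × 12.011 = 120.110
  H: 11 × 1.008 = 11.088
  N: 1 × 14.007 = 14.007
  O: 3 × 15.999 = 47.997
Sum: 10×12.011 + 11×1.008 + 1×14.007 + 3×15.999 = 193.202 → 193.20 g/mol.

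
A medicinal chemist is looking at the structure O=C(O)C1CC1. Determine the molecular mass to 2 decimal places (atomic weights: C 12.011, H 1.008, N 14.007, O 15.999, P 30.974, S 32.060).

86.09 g/mol

First, the molecular formula is C4H6O2 (counting implicit H from valence).
  C: 4 × 12.011 = 48.044
  H: 6 × 1.008 = 6.048
  O: 2 × 15.999 = 31.998
Sum: 4×12.011 + 6×1.008 + 2×15.999 = 86.090 → 86.09 g/mol.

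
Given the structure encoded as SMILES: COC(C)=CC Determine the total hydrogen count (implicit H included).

10

Walk through each heavy atom and fill implicit hydrogens from standard valence (C 4, N 3, O 2, S 2, halogen 1):
  atom 1: C, bond orders sum to 1 (valence 4) → 3 H
  atom 2: O, bond orders sum to 2 (valence 2) → 0 H
  atom 3: C, bond orders sum to 4 (valence 4) → 0 H
  atom 4: C, bond orders sum to 1 (valence 4) → 3 H
  atom 5: C, bond orders sum to 3 (valence 4) → 1 H
  atom 6: C, bond orders sum to 1 (valence 4) → 3 H
Total hydrogens: 10.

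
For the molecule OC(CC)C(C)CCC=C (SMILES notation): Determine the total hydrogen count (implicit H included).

18

Walk through each heavy atom and fill implicit hydrogens from standard valence (C 4, N 3, O 2, S 2, halogen 1):
  atom 1: O, bond orders sum to 1 (valence 2) → 1 H
  atom 2: C, bond orders sum to 3 (valence 4) → 1 H
  atom 3: C, bond orders sum to 2 (valence 4) → 2 H
  atom 4: C, bond orders sum to 1 (valence 4) → 3 H
  atom 5: C, bond orders sum to 3 (valence 4) → 1 H
  atom 6: C, bond orders sum to 1 (valence 4) → 3 H
  atom 7: C, bond orders sum to 2 (valence 4) → 2 H
  atom 8: C, bond orders sum to 2 (valence 4) → 2 H
  atom 9: C, bond orders sum to 3 (valence 4) → 1 H
  atom 10: C, bond orders sum to 2 (valence 4) → 2 H
Total hydrogens: 18.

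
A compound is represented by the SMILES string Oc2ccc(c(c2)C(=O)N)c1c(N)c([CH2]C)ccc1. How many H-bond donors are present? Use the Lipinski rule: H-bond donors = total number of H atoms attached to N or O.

5

Donors: find every N or O and count the H atoms it carries.
  atom 1 (O): bond orders sum to 1 → 1 H
  atom 9 (O): bond orders sum to 2 → 0 H
  atom 10 (N): bond orders sum to 1 → 2 H
  atom 13 (N): bond orders sum to 1 → 2 H
Lipinski HBD = 5.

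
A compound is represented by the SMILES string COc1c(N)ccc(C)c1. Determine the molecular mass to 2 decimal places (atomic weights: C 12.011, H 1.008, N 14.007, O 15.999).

137.18 g/mol

First, the molecular formula is C8H11NO (counting implicit H from valence).
  C: 8 × 12.011 = 96.088
  H: 11 × 1.008 = 11.088
  N: 1 × 14.007 = 14.007
  O: 1 × 15.999 = 15.999
Sum: 8×12.011 + 11×1.008 + 1×14.007 + 1×15.999 = 137.182 → 137.18 g/mol.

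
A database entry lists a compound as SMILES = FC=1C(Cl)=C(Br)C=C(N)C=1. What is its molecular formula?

C6H4BrClFN

Walk through each heavy atom and fill implicit hydrogens from standard valence (C 4, N 3, O 2, S 2, halogen 1):
  atom 1: F (halogen, monovalent) → 0 H
  atom 2: C, bond orders sum to 4 (valence 4) → 0 H
  atom 3: C, bond orders sum to 4 (valence 4) → 0 H
  atom 4: Cl (halogen, monovalent) → 0 H
  atom 5: C, bond orders sum to 4 (valence 4) → 0 H
  atom 6: Br (halogen, monovalent) → 0 H
  atom 7: C, bond orders sum to 3 (valence 4) → 1 H
  atom 8: C, bond orders sum to 4 (valence 4) → 0 H
  atom 9: N, bond orders sum to 1 (valence 3) → 2 H
  atom 10: C, bond orders sum to 3 (valence 4) → 1 H
Totals → C:6, H:4, Br:1, Cl:1, F:1, N:1.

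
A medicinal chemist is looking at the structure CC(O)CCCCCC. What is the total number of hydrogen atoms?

Walk through each heavy atom and fill implicit hydrogens from standard valence (C 4, N 3, O 2, S 2, halogen 1):
  atom 1: C, bond orders sum to 1 (valence 4) → 3 H
  atom 2: C, bond orders sum to 3 (valence 4) → 1 H
  atom 3: O, bond orders sum to 1 (valence 2) → 1 H
  atom 4: C, bond orders sum to 2 (valence 4) → 2 H
  atom 5: C, bond orders sum to 2 (valence 4) → 2 H
  atom 6: C, bond orders sum to 2 (valence 4) → 2 H
  atom 7: C, bond orders sum to 2 (valence 4) → 2 H
  atom 8: C, bond orders sum to 2 (valence 4) → 2 H
  atom 9: C, bond orders sum to 1 (valence 4) → 3 H
Total hydrogens: 18.

18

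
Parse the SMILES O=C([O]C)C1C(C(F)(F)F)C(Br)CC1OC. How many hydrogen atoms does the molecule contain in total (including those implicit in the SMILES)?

Walk through each heavy atom and fill implicit hydrogens from standard valence (C 4, N 3, O 2, S 2, halogen 1):
  atom 1: O, bond orders sum to 2 (valence 2) → 0 H
  atom 2: C, bond orders sum to 4 (valence 4) → 0 H
  atom 3: O with explicit H count 0
  atom 4: C, bond orders sum to 1 (valence 4) → 3 H
  atom 5: C, bond orders sum to 3 (valence 4) → 1 H
  atom 6: C, bond orders sum to 3 (valence 4) → 1 H
  atom 7: C, bond orders sum to 4 (valence 4) → 0 H
  atom 8: F (halogen, monovalent) → 0 H
  atom 9: F (halogen, monovalent) → 0 H
  atom 10: F (halogen, monovalent) → 0 H
  atom 11: C, bond orders sum to 3 (valence 4) → 1 H
  atom 12: Br (halogen, monovalent) → 0 H
  atom 13: C, bond orders sum to 2 (valence 4) → 2 H
  atom 14: C, bond orders sum to 3 (valence 4) → 1 H
  atom 15: O, bond orders sum to 2 (valence 2) → 0 H
  atom 16: C, bond orders sum to 1 (valence 4) → 3 H
Total hydrogens: 12.

12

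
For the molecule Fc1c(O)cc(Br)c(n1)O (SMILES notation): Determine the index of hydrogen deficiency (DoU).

Molecular formula: C5H3BrFNO2.
DoU = (2C + 2 + N − H − X) / 2, where X is the halogen count and O/S are ignored.
    = (2·5 + 2 + 1 − 3 − 2) / 2 = 8 / 2 = 4.

4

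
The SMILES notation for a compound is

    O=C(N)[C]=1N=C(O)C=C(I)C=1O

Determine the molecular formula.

C6H5IN2O3

Walk through each heavy atom and fill implicit hydrogens from standard valence (C 4, N 3, O 2, S 2, halogen 1):
  atom 1: O, bond orders sum to 2 (valence 2) → 0 H
  atom 2: C, bond orders sum to 4 (valence 4) → 0 H
  atom 3: N, bond orders sum to 1 (valence 3) → 2 H
  atom 4: C with explicit H count 0
  atom 5: N, bond orders sum to 3 (valence 3) → 0 H
  atom 6: C, bond orders sum to 4 (valence 4) → 0 H
  atom 7: O, bond orders sum to 1 (valence 2) → 1 H
  atom 8: C, bond orders sum to 3 (valence 4) → 1 H
  atom 9: C, bond orders sum to 4 (valence 4) → 0 H
  atom 10: I (halogen, monovalent) → 0 H
  atom 11: C, bond orders sum to 4 (valence 4) → 0 H
  atom 12: O, bond orders sum to 1 (valence 2) → 1 H
Totals → C:6, H:5, I:1, N:2, O:3.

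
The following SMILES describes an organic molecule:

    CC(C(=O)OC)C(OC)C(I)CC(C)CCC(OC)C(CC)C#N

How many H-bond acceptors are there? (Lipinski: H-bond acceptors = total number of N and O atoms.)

N atoms: 1; O atoms: 4.
Lipinski HBA = 1 + 4 = 5.

5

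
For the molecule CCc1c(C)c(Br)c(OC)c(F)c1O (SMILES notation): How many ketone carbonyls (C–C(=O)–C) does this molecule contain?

0

Scan the SMILES for the ketone motif — none present.
Groups that are present: 1 ether, 1 hydroxyl.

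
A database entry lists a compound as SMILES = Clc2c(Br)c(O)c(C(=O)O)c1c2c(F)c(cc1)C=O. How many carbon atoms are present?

12

Count every carbon token in the SMILES (each C, including those in ring-closure positions and inside branches).
Carbon count: 12.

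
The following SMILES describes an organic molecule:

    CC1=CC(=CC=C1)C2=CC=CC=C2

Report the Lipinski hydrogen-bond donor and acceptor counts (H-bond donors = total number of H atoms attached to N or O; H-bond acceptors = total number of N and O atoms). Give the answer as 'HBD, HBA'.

0, 0

Donors: find every N or O and count the H atoms it carries.
  (no N or O atoms present)
Lipinski HBD = 0.
Acceptors: N atoms = 0, O atoms = 0 → HBA = 0.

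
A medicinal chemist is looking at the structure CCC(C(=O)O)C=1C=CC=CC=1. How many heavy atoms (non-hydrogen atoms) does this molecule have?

Every atom symbol written in the SMILES (organic subset) is one heavy atom; implicit H are not written.
Heavy atoms by element → C:10, O:2.
Total: 12.

12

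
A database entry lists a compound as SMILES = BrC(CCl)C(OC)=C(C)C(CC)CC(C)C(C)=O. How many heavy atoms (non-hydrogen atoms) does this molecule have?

18

Every atom symbol written in the SMILES (organic subset) is one heavy atom; implicit H are not written.
Heavy atoms by element → Br:1, C:14, Cl:1, O:2.
Total: 18.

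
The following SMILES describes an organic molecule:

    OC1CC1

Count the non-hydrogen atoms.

Every atom symbol written in the SMILES (organic subset) is one heavy atom; implicit H are not written.
Heavy atoms by element → C:3, O:1.
Total: 4.

4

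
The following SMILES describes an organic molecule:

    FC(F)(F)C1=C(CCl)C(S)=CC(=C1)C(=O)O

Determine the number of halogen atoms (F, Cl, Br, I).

4

Halogen atoms appear at heavy-atom positions 1, 3, 4, 8 (1×Cl, 3×F).
Other groups present: 1 carboxylic acid, 1 thiol.
Halogen count: 4.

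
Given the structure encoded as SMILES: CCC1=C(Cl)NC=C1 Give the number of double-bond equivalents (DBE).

Molecular formula: C6H8ClN.
DoU = (2C + 2 + N − H − X) / 2, where X is the halogen count and O/S are ignored.
    = (2·6 + 2 + 1 − 8 − 1) / 2 = 6 / 2 = 3.

3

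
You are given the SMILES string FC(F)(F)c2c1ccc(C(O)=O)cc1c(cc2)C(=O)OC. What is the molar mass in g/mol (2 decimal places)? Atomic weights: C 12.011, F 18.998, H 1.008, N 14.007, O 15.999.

298.22 g/mol

First, the molecular formula is C14H9F3O4 (counting implicit H from valence).
  C: 14 × 12.011 = 168.154
  F: 3 × 18.998 = 56.994
  H: 9 × 1.008 = 9.072
  O: 4 × 15.999 = 63.996
Sum: 14×12.011 + 3×18.998 + 9×1.008 + 4×15.999 = 298.216 → 298.22 g/mol.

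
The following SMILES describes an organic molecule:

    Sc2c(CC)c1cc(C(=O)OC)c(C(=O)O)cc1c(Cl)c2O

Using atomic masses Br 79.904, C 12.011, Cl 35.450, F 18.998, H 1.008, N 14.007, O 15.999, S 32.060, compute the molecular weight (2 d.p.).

340.77 g/mol

First, the molecular formula is C15H13ClO5S (counting implicit H from valence).
  C: 15 × 12.011 = 180.165
  Cl: 1 × 35.450 = 35.450
  H: 13 × 1.008 = 13.104
  O: 5 × 15.999 = 79.995
  S: 1 × 32.060 = 32.060
Sum: 15×12.011 + 1×35.450 + 13×1.008 + 5×15.999 + 1×32.060 = 340.774 → 340.77 g/mol.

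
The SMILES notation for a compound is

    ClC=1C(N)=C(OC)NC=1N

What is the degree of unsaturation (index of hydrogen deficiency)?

3

Degree of unsaturation = (number of rings) + (number of π bonds).
Ring closures in the SMILES: 1.
π bonds: 2 double bonds (each 1 DoU) → 2 DoU from unsaturation.
Total DoU = 1 + 2 = 3.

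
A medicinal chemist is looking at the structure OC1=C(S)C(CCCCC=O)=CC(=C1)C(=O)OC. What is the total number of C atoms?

Count every carbon token in the SMILES (each C, including those in ring-closure positions and inside branches).
Carbon count: 13.

13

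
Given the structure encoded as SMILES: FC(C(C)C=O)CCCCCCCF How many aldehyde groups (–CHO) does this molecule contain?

The aldehyde motif appears at heavy-atom position 5 in the SMILES.
Aldehyde count: 1.

1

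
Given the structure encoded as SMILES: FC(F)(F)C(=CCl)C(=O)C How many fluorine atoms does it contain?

Scan the SMILES for F atoms (remember two-letter symbols like Cl and Br are single atoms).
Fluorine count: 3.

3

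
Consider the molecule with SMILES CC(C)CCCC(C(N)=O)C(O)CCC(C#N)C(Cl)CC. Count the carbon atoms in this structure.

16

Count every carbon token in the SMILES (each C, including those in ring-closure positions and inside branches).
Carbon count: 16.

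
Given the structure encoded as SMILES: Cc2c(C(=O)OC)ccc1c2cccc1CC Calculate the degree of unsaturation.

8

Molecular formula: C15H16O2.
DoU = (2C + 2 + N − H − X) / 2, where X is the halogen count and O/S are ignored.
    = (2·15 + 2 + 0 − 16 − 0) / 2 = 16 / 2 = 8.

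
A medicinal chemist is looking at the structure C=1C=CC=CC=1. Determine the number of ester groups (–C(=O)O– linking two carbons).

Scan the SMILES for the ester motif — none present.

0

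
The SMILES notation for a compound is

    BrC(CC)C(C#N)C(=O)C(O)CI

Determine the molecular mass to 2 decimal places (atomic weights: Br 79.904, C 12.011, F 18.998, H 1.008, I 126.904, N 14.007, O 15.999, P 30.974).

359.99 g/mol

First, the molecular formula is C8H11BrINO2 (counting implicit H from valence).
  Br: 1 × 79.904 = 79.904
  C: 8 × 12.011 = 96.088
  H: 11 × 1.008 = 11.088
  I: 1 × 126.904 = 126.904
  N: 1 × 14.007 = 14.007
  O: 2 × 15.999 = 31.998
Sum: 1×79.904 + 8×12.011 + 11×1.008 + 1×126.904 + 1×14.007 + 2×15.999 = 359.989 → 359.99 g/mol.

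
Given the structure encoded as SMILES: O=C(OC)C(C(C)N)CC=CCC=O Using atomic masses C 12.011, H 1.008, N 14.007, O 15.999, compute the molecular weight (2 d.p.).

199.25 g/mol

First, the molecular formula is C10H17NO3 (counting implicit H from valence).
  C: 10 × 12.011 = 120.110
  H: 17 × 1.008 = 17.136
  N: 1 × 14.007 = 14.007
  O: 3 × 15.999 = 47.997
Sum: 10×12.011 + 17×1.008 + 1×14.007 + 3×15.999 = 199.250 → 199.25 g/mol.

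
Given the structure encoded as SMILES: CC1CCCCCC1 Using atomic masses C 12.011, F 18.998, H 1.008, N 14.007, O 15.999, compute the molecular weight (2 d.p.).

112.22 g/mol

First, the molecular formula is C8H16 (counting implicit H from valence).
  C: 8 × 12.011 = 96.088
  H: 16 × 1.008 = 16.128
Sum: 8×12.011 + 16×1.008 = 112.216 → 112.22 g/mol.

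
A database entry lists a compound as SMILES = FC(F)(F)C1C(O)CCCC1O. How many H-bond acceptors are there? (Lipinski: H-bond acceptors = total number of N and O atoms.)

2

N atoms: 0; O atoms: 2.
Lipinski HBA = 0 + 2 = 2.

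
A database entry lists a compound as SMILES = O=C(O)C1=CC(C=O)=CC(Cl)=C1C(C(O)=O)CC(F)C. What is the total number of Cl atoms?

1

Scan the SMILES for Cl atoms (remember two-letter symbols like Cl and Br are single atoms).
Chlorine count: 1.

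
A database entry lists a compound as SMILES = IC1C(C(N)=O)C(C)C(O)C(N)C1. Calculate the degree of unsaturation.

2

Degree of unsaturation = (number of rings) + (number of π bonds).
Ring closures in the SMILES: 1.
π bonds: 1 double bond (each 1 DoU) → 1 DoU from unsaturation.
Total DoU = 1 + 1 = 2.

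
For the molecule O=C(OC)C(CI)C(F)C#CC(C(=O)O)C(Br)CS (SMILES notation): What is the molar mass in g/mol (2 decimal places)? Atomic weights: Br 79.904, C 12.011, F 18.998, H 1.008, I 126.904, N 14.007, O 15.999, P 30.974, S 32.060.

467.09 g/mol

First, the molecular formula is C11H13BrFIO4S (counting implicit H from valence).
  Br: 1 × 79.904 = 79.904
  C: 11 × 12.011 = 132.121
  F: 1 × 18.998 = 18.998
  H: 13 × 1.008 = 13.104
  I: 1 × 126.904 = 126.904
  O: 4 × 15.999 = 63.996
  S: 1 × 32.060 = 32.060
Sum: 1×79.904 + 11×12.011 + 1×18.998 + 13×1.008 + 1×126.904 + 4×15.999 + 1×32.060 = 467.087 → 467.09 g/mol.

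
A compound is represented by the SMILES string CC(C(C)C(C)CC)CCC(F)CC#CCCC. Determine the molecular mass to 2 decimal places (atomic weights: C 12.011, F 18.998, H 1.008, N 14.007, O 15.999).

First, the molecular formula is C17H31F (counting implicit H from valence).
  C: 17 × 12.011 = 204.187
  F: 1 × 18.998 = 18.998
  H: 31 × 1.008 = 31.248
Sum: 17×12.011 + 1×18.998 + 31×1.008 = 254.433 → 254.43 g/mol.

254.43 g/mol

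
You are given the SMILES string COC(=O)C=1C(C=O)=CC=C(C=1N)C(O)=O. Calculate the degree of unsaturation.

7

Degree of unsaturation = (number of rings) + (number of π bonds).
Ring closures in the SMILES: 1.
π bonds: 6 double bonds (each 1 DoU) → 6 DoU from unsaturation.
Total DoU = 1 + 6 = 7.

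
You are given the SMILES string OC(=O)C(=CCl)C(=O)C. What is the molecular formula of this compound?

Walk through each heavy atom and fill implicit hydrogens from standard valence (C 4, N 3, O 2, S 2, halogen 1):
  atom 1: O, bond orders sum to 1 (valence 2) → 1 H
  atom 2: C, bond orders sum to 4 (valence 4) → 0 H
  atom 3: O, bond orders sum to 2 (valence 2) → 0 H
  atom 4: C, bond orders sum to 4 (valence 4) → 0 H
  atom 5: C, bond orders sum to 3 (valence 4) → 1 H
  atom 6: Cl (halogen, monovalent) → 0 H
  atom 7: C, bond orders sum to 4 (valence 4) → 0 H
  atom 8: O, bond orders sum to 2 (valence 2) → 0 H
  atom 9: C, bond orders sum to 1 (valence 4) → 3 H
Totals → C:5, H:5, Cl:1, O:3.
In Hill order: C5H5ClO3.

C5H5ClO3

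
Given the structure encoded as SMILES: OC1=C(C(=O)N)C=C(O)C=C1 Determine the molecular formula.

Walk through each heavy atom and fill implicit hydrogens from standard valence (C 4, N 3, O 2, S 2, halogen 1):
  atom 1: O, bond orders sum to 1 (valence 2) → 1 H
  atom 2: C, bond orders sum to 4 (valence 4) → 0 H
  atom 3: C, bond orders sum to 4 (valence 4) → 0 H
  atom 4: C, bond orders sum to 4 (valence 4) → 0 H
  atom 5: O, bond orders sum to 2 (valence 2) → 0 H
  atom 6: N, bond orders sum to 1 (valence 3) → 2 H
  atom 7: C, bond orders sum to 3 (valence 4) → 1 H
  atom 8: C, bond orders sum to 4 (valence 4) → 0 H
  atom 9: O, bond orders sum to 1 (valence 2) → 1 H
  atom 10: C, bond orders sum to 3 (valence 4) → 1 H
  atom 11: C, bond orders sum to 3 (valence 4) → 1 H
Totals → C:7, H:7, N:1, O:3.
In Hill order: C7H7NO3.

C7H7NO3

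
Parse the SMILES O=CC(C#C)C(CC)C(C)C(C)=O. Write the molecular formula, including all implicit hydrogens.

C11H16O2

Walk through each heavy atom and fill implicit hydrogens from standard valence (C 4, N 3, O 2, S 2, halogen 1):
  atom 1: O, bond orders sum to 2 (valence 2) → 0 H
  atom 2: C, bond orders sum to 3 (valence 4) → 1 H
  atom 3: C, bond orders sum to 3 (valence 4) → 1 H
  atom 4: C, bond orders sum to 4 (valence 4) → 0 H
  atom 5: C, bond orders sum to 3 (valence 4) → 1 H
  atom 6: C, bond orders sum to 3 (valence 4) → 1 H
  atom 7: C, bond orders sum to 2 (valence 4) → 2 H
  atom 8: C, bond orders sum to 1 (valence 4) → 3 H
  atom 9: C, bond orders sum to 3 (valence 4) → 1 H
  atom 10: C, bond orders sum to 1 (valence 4) → 3 H
  atom 11: C, bond orders sum to 4 (valence 4) → 0 H
  atom 12: C, bond orders sum to 1 (valence 4) → 3 H
  atom 13: O, bond orders sum to 2 (valence 2) → 0 H
Totals → C:11, H:16, O:2.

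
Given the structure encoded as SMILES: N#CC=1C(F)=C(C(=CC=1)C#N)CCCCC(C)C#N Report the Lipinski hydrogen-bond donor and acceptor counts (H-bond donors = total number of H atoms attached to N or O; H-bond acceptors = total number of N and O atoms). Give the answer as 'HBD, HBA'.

Donors: find every N or O and count the H atoms it carries.
  atom 1 (N): bond orders sum to 3 → 0 H
  atom 11 (N): bond orders sum to 3 → 0 H
  atom 19 (N): bond orders sum to 3 → 0 H
Lipinski HBD = 0.
Acceptors: N atoms = 3, O atoms = 0 → HBA = 3.

0, 3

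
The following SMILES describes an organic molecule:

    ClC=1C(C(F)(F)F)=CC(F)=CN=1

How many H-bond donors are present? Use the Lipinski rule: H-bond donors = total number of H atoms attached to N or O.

0

Donors: find every N or O and count the H atoms it carries.
  atom 12 (N): bond orders sum to 3 → 0 H
Lipinski HBD = 0.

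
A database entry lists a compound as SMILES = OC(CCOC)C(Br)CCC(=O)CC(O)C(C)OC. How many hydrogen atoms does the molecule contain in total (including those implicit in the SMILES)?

25

Walk through each heavy atom and fill implicit hydrogens from standard valence (C 4, N 3, O 2, S 2, halogen 1):
  atom 1: O, bond orders sum to 1 (valence 2) → 1 H
  atom 2: C, bond orders sum to 3 (valence 4) → 1 H
  atom 3: C, bond orders sum to 2 (valence 4) → 2 H
  atom 4: C, bond orders sum to 2 (valence 4) → 2 H
  atom 5: O, bond orders sum to 2 (valence 2) → 0 H
  atom 6: C, bond orders sum to 1 (valence 4) → 3 H
  atom 7: C, bond orders sum to 3 (valence 4) → 1 H
  atom 8: Br (halogen, monovalent) → 0 H
  atom 9: C, bond orders sum to 2 (valence 4) → 2 H
  atom 10: C, bond orders sum to 2 (valence 4) → 2 H
  atom 11: C, bond orders sum to 4 (valence 4) → 0 H
  atom 12: O, bond orders sum to 2 (valence 2) → 0 H
  atom 13: C, bond orders sum to 2 (valence 4) → 2 H
  atom 14: C, bond orders sum to 3 (valence 4) → 1 H
  atom 15: O, bond orders sum to 1 (valence 2) → 1 H
  atom 16: C, bond orders sum to 3 (valence 4) → 1 H
  atom 17: C, bond orders sum to 1 (valence 4) → 3 H
  atom 18: O, bond orders sum to 2 (valence 2) → 0 H
  atom 19: C, bond orders sum to 1 (valence 4) → 3 H
Total hydrogens: 25.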